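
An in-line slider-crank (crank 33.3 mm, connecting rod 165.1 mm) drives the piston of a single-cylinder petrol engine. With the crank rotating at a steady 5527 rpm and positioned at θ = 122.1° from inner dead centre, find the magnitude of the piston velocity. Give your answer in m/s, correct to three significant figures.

14.6

ω = 2π·5527/60 = 578.8 rad/s
For an in-line slider-crank, x = r cosθ + √(L² − r² sin²θ), so v = −rω sinθ·[1 + r cosθ/√(L² − r² sin²θ)].
With r = 0.0333 m, L = 0.1651 m, θ = 122.1°: √(L² − r² sin²θ) = 0.16267 m.
v = −0.0333·578.8·0.84712·[1 + 0.0333·-0.53140/0.16267] = -14.551 m/s.
|v| = 14.551 m/s.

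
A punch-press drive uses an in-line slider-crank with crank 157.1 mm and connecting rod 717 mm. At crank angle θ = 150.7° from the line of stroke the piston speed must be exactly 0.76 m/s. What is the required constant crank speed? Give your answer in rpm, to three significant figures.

117

For an in-line slider-crank, |v_piston| = rω|sinθ|·[1 + r cosθ/√(L² − r² sin²θ)].
With r = 0.1571 m, L = 0.717 m, θ = 150.7°: the bracketed kinematic factor |dx/dθ| = 0.062106 m.
ω = v/|dx/dθ| = 0.76/0.062106 = 12.237 rad/s.
N = 60ω/(2π) = 116.86 rpm.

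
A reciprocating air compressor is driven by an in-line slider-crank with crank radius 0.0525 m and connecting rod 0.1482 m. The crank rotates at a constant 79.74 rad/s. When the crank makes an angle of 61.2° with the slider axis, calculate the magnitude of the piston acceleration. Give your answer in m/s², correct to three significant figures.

ω = 79.74 rad/s
x(θ) = r cosθ + √(L² − r² sin²θ); with ω constant, a = ω²·d²x/dθ².
d²x/dθ² = −r cosθ − r²(cos2θ)/√u − r⁴ sin²2θ/(4u^{3/2}),  u = L² − r² sin²θ = 0.0198467 m².
Substituting r = 0.0525 m, L = 0.1482 m, θ = 61.2°: d²x/dθ² = -0.015293 m.
a = ω²·d²x/dθ² = (79.74)²·(-0.015293) = -97.24 m/s²;  |a| = 97.24 m/s².

97.2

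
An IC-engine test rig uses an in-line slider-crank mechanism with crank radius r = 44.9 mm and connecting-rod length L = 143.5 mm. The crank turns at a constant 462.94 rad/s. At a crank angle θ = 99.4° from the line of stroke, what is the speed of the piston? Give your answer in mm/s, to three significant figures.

ω = 462.9 rad/s
For an in-line slider-crank, x = r cosθ + √(L² − r² sin²θ), so v = −rω sinθ·[1 + r cosθ/√(L² − r² sin²θ)].
With r = 0.0449 m, L = 0.1435 m, θ = 99.4°: √(L² − r² sin²θ) = 0.13649 m.
v = −0.0449·462.9·0.98657·[1 + 0.0449·-0.16333/0.13649] = -19.405 m/s.
|v| = 19.405 m/s = 19405 mm/s.

19400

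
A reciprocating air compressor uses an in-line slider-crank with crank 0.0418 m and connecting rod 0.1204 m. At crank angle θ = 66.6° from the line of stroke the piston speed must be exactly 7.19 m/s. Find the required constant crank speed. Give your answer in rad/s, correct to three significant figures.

164

For an in-line slider-crank, |v_piston| = rω|sinθ|·[1 + r cosθ/√(L² − r² sin²θ)].
With r = 0.0418 m, L = 0.1204 m, θ = 66.6°: the bracketed kinematic factor |dx/dθ| = 0.043942 m.
ω = v/|dx/dθ| = 7.19/0.043942 = 163.62 rad/s.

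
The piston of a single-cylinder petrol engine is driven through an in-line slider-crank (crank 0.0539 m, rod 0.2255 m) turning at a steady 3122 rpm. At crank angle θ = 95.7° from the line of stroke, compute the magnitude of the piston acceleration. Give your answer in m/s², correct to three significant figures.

ω = 2π·3122/60 = 326.9 rad/s
x(θ) = r cosθ + √(L² − r² sin²θ); with ω constant, a = ω²·d²x/dθ².
d²x/dθ² = −r cosθ − r²(cos2θ)/√u − r⁴ sin²2θ/(4u^{3/2}),  u = L² − r² sin²θ = 0.0479737 m².
Substituting r = 0.0539 m, L = 0.2255 m, θ = 95.7°: d²x/dθ² = +0.018348 m.
a = ω²·d²x/dθ² = (326.9)²·(+0.018348) = +1961.1 m/s²;  |a| = 1961.1 m/s².

1960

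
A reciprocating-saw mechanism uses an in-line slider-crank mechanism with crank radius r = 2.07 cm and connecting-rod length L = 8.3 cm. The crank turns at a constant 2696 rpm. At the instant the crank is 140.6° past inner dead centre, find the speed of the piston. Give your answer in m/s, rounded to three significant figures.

2.99

ω = 2π·2696/60 = 282.3 rad/s
For an in-line slider-crank, x = r cosθ + √(L² − r² sin²θ), so v = −rω sinθ·[1 + r cosθ/√(L² − r² sin²θ)].
With r = 0.0207 m, L = 0.083 m, θ = 140.6°: √(L² − r² sin²θ) = 0.081953 m.
v = −0.0207·282.3·0.63473·[1 + 0.0207·-0.77273/0.081953] = -2.9854 m/s.
|v| = 2.9854 m/s.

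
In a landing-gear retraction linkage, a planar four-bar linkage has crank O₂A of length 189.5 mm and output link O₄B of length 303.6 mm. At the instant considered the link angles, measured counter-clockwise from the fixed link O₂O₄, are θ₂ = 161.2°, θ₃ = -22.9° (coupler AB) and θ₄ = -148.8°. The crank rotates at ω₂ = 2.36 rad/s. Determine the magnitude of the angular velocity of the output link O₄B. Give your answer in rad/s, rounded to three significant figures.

0.130

ω₂ = 2.36 rad/s
Differentiating the loop-closure r₂e^{iθ₂}+r₃e^{iθ₃}=r₁+r₄e^{iθ₄} gives r₂ω₂e^{iθ₂}+r₃ω₃e^{iθ₃}=r₄ω₄e^{iθ₄}.
Eliminating the other unknown: ω₄ = r₂ω₂ sin(θ₂−θ₃) / [r₄ sin(θ₄−θ₃)].
Numerator sine = -0.07150; denominator sine = -0.81004.
Result = 0.1895·2.36·(-0.07150) / (0.3036·(-0.81004)) = +0.13002 rad/s; magnitude 0.13002 rad/s.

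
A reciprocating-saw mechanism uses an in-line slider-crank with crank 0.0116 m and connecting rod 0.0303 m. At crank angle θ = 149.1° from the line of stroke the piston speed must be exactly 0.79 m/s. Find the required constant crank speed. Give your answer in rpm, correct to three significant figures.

For an in-line slider-crank, |v_piston| = rω|sinθ|·[1 + r cosθ/√(L² − r² sin²θ)].
With r = 0.0116 m, L = 0.0303 m, θ = 149.1°: the bracketed kinematic factor |dx/dθ| = 0.0039612 m.
ω = v/|dx/dθ| = 0.79/0.0039612 = 199.43 rad/s.
N = 60ω/(2π) = 1904.4 rpm.

1900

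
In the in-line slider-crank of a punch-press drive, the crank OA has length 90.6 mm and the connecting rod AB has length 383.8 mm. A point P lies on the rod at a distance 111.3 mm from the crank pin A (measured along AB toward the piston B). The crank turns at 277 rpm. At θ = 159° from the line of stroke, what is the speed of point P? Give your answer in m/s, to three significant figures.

ω = 29.01 rad/s.  Crank-pin speed |V_A| = rω = 2.6281 m/s, perpendicular to OA.
Rod angle: sinφ = −(r/L) sinθ ⇒ φ = -4.853°; ω_rod = −rω cosθ/√(L²−r²sin²θ) = +6.4157 rad/s.
V_P = V_A + ω_rod × AP, with AP = 0.1113 m along the rod.
Components: V_Px = −rω sinθ − a·ω_rod·sinφ = -0.88141 m/s;  V_Py = rω cosθ + a·ω_rod·cosφ = -1.742 m/s.
|V_P| = √(V_Px² + V_Py²) = 1.9523 m/s.

1.95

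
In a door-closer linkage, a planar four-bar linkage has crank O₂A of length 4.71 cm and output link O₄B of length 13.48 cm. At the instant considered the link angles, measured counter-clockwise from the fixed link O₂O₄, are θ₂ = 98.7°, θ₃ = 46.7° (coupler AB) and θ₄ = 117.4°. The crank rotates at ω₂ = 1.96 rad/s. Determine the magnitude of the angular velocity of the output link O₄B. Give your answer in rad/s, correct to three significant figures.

ω₂ = 1.96 rad/s
Differentiating the loop-closure r₂e^{iθ₂}+r₃e^{iθ₃}=r₁+r₄e^{iθ₄} gives r₂ω₂e^{iθ₂}+r₃ω₃e^{iθ₃}=r₄ω₄e^{iθ₄}.
Eliminating the other unknown: ω₄ = r₂ω₂ sin(θ₂−θ₃) / [r₄ sin(θ₄−θ₃)].
Numerator sine = +0.78801; denominator sine = +0.94380.
Result = 0.0471·1.96·(+0.78801) / (0.1348·(+0.94380)) = +0.57179 rad/s; magnitude 0.57179 rad/s.

0.572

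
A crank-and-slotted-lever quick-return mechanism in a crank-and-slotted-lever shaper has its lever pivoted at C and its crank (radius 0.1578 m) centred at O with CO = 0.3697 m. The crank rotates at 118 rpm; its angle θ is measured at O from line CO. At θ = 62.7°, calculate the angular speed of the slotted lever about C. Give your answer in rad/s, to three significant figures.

2.97

ω = 12.36 rad/s (from 118 rpm).
Crank pin A relative to C: A = (d + r cosθ, r sinθ); lever angle φ = atan2(r sinθ, d + r cosθ).
Differentiating tanφ: φ̇ = rω(d cosθ + r)/(d² + r² + 2dr cosθ).
d² + r² + 2dr cosθ = |CA|² = 0.215093 m²;  d cosθ + r = +0.32736 m.
|ω_lever| = |0.1578·12.36·+0.32736| / 0.215093 = 2.9677 rad/s.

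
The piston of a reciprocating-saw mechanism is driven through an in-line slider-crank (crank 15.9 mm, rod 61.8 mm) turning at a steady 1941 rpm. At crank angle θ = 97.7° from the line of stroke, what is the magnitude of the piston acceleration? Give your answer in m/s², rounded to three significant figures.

256

ω = 2π·1941/60 = 203.3 rad/s
x(θ) = r cosθ + √(L² − r² sin²θ); with ω constant, a = ω²·d²x/dθ².
d²x/dθ² = −r cosθ − r²(cos2θ)/√u − r⁴ sin²2θ/(4u^{3/2}),  u = L² − r² sin²θ = 0.00357097 m².
Substituting r = 0.0159 m, L = 0.0618 m, θ = 97.7°: d²x/dθ² = +0.0062038 m.
a = ω²·d²x/dθ² = (203.3)²·(+0.0062038) = +256.31 m/s²;  |a| = 256.31 m/s².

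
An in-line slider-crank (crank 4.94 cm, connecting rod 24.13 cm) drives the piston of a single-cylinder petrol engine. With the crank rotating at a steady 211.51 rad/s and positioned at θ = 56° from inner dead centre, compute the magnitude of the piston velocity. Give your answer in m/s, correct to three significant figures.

9.67

ω = 211.5 rad/s
For an in-line slider-crank, x = r cosθ + √(L² − r² sin²θ), so v = −rω sinθ·[1 + r cosθ/√(L² − r² sin²θ)].
With r = 0.0494 m, L = 0.2413 m, θ = 56°: √(L² − r² sin²θ) = 0.2378 m.
v = −0.0494·211.5·0.82904·[1 + 0.0494·0.55919/0.2378] = -9.6685 m/s.
|v| = 9.6685 m/s.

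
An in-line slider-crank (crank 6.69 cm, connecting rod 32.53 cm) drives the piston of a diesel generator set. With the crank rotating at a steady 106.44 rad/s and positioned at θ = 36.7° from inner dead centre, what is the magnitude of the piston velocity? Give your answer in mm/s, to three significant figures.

ω = 106.4 rad/s
For an in-line slider-crank, x = r cosθ + √(L² − r² sin²θ), so v = −rω sinθ·[1 + r cosθ/√(L² − r² sin²θ)].
With r = 0.0669 m, L = 0.3253 m, θ = 36.7°: √(L² − r² sin²θ) = 0.32283 m.
v = −0.0669·106.4·0.59763·[1 + 0.0669·0.80178/0.32283] = -4.9627 m/s.
|v| = 4.9627 m/s = 4962.7 mm/s.

4960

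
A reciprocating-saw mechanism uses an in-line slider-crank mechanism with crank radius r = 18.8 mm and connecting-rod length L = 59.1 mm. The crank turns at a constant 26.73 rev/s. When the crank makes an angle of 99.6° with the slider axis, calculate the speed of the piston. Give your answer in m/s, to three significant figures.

2.94

ω = 2π·26.7 = 167.9 rad/s
For an in-line slider-crank, x = r cosθ + √(L² − r² sin²θ), so v = −rω sinθ·[1 + r cosθ/√(L² − r² sin²θ)].
With r = 0.0188 m, L = 0.0591 m, θ = 99.6°: √(L² − r² sin²θ) = 0.056118 m.
v = −0.0188·167.9·0.98600·[1 + 0.0188·-0.16677/0.056118] = -2.9393 m/s.
|v| = 2.9393 m/s.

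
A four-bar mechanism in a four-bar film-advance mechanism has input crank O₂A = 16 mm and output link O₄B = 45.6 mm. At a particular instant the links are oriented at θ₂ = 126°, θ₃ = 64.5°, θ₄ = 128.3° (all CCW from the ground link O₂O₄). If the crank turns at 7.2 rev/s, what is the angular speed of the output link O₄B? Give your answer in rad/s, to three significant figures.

ω₂ = 45.24 rad/s (from 7.2 rev/s).
Differentiating the loop-closure r₂e^{iθ₂}+r₃e^{iθ₃}=r₁+r₄e^{iθ₄} gives r₂ω₂e^{iθ₂}+r₃ω₃e^{iθ₃}=r₄ω₄e^{iθ₄}.
Eliminating the other unknown: ω₄ = r₂ω₂ sin(θ₂−θ₃) / [r₄ sin(θ₄−θ₃)].
Numerator sine = +0.87882; denominator sine = +0.89726.
Result = 0.016·45.24·(+0.87882) / (0.0456·(+0.89726)) = +15.547 rad/s; magnitude 15.547 rad/s.

15.5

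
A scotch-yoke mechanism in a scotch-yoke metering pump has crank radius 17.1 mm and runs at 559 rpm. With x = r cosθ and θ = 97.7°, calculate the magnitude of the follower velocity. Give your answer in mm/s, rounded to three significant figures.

ω = 58.54 rad/s (from 559 rpm).
x = r cosθ ⇒ ẋ = −rω sinθ.
|v| = rω|sinθ| = 0.0171·58.54·|sin 97.7°| = 0.99198 m/s = 991.98 mm/s.

992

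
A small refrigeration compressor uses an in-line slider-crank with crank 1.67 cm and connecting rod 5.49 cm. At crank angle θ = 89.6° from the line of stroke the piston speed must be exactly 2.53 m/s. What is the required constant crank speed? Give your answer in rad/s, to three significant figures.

151

For an in-line slider-crank, |v_piston| = rω|sinθ|·[1 + r cosθ/√(L² − r² sin²θ)].
With r = 0.0167 m, L = 0.0549 m, θ = 89.6°: the bracketed kinematic factor |dx/dθ| = 0.016737 m.
ω = v/|dx/dθ| = 2.53/0.016737 = 151.16 rad/s.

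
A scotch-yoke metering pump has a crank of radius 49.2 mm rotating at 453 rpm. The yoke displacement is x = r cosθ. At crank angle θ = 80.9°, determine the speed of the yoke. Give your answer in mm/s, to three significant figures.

2300

ω = 47.44 rad/s (from 453 rpm).
x = r cosθ ⇒ ẋ = −rω sinθ.
|v| = rω|sinθ| = 0.0492·47.44·|sin 80.9°| = 2.3046 m/s = 2304.6 mm/s.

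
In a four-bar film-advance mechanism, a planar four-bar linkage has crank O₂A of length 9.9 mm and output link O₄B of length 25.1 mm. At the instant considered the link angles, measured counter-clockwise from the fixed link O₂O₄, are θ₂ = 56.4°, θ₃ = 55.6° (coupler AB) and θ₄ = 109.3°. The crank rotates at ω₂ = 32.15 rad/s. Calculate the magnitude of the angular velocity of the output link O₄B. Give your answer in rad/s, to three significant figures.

ω₂ = 32.15 rad/s
Differentiating the loop-closure r₂e^{iθ₂}+r₃e^{iθ₃}=r₁+r₄e^{iθ₄} gives r₂ω₂e^{iθ₂}+r₃ω₃e^{iθ₃}=r₄ω₄e^{iθ₄}.
Eliminating the other unknown: ω₄ = r₂ω₂ sin(θ₂−θ₃) / [r₄ sin(θ₄−θ₃)].
Numerator sine = +0.01396; denominator sine = +0.80593.
Result = 0.0099·32.15·(+0.01396) / (0.0251·(+0.80593)) = +0.21968 rad/s; magnitude 0.21968 rad/s.

0.220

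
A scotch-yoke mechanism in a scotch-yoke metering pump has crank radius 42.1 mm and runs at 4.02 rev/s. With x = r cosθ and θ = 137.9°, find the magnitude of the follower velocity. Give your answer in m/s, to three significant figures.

0.713

ω = 25.26 rad/s (from 4.02 rev/s).
x = r cosθ ⇒ ẋ = −rω sinθ.
|v| = rω|sinθ| = 0.0421·25.26·|sin 137.9°| = 0.71292 m/s.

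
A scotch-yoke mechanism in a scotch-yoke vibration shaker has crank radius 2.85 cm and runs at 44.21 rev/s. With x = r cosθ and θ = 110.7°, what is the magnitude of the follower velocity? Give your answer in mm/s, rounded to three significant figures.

7410

ω = 277.8 rad/s (from 44.21 rev/s).
x = r cosθ ⇒ ẋ = −rω sinθ.
|v| = rω|sinθ| = 0.0285·277.8·|sin 110.7°| = 7.4056 m/s = 7405.6 mm/s.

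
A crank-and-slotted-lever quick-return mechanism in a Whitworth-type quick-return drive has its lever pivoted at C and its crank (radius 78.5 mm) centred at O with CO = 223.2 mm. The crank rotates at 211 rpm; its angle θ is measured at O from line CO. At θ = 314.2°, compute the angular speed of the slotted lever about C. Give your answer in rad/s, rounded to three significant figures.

5.05

ω = 22.1 rad/s (from 211 rpm).
Crank pin A relative to C: A = (d + r cosθ, r sinθ); lever angle φ = atan2(r sinθ, d + r cosθ).
Differentiating tanφ: φ̇ = rω(d cosθ + r)/(d² + r² + 2dr cosθ).
d² + r² + 2dr cosθ = |CA|² = 0.0804108 m²;  d cosθ + r = +0.23411 m.
|ω_lever| = |0.0785·22.1·+0.23411| / 0.0804108 = 5.0499 rad/s.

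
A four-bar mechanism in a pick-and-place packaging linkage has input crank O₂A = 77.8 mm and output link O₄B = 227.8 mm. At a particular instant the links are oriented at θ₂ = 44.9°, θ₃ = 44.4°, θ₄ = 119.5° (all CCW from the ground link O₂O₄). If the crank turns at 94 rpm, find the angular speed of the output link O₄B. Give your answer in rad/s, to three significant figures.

ω₂ = 9.844 rad/s (from 94 rpm).
Differentiating the loop-closure r₂e^{iθ₂}+r₃e^{iθ₃}=r₁+r₄e^{iθ₄} gives r₂ω₂e^{iθ₂}+r₃ω₃e^{iθ₃}=r₄ω₄e^{iθ₄}.
Eliminating the other unknown: ω₄ = r₂ω₂ sin(θ₂−θ₃) / [r₄ sin(θ₄−θ₃)].
Numerator sine = +0.00873; denominator sine = +0.96638.
Result = 0.0778·9.844·(+0.00873) / (0.2278·(+0.96638)) = +0.030358 rad/s; magnitude 0.030358 rad/s.

0.0304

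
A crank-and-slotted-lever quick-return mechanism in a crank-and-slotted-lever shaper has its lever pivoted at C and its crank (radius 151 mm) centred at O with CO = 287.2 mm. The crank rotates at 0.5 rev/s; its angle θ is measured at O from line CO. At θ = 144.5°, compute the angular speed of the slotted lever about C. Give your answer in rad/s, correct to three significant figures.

1.13

ω = 3.142 rad/s (from 0.5 rev/s).
Crank pin A relative to C: A = (d + r cosθ, r sinθ); lever angle φ = atan2(r sinθ, d + r cosθ).
Differentiating tanφ: φ̇ = rω(d cosθ + r)/(d² + r² + 2dr cosθ).
d² + r² + 2dr cosθ = |CA|² = 0.034673 m²;  d cosθ + r = -0.082814 m.
|ω_lever| = |0.151·3.142·-0.082814| / 0.034673 = 1.133 rad/s.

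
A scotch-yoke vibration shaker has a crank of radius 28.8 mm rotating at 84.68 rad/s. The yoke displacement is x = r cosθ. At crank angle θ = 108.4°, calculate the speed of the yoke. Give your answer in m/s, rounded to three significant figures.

ω = 84.68 rad/s
x = r cosθ ⇒ ẋ = −rω sinθ.
|v| = rω|sinθ| = 0.0288·84.68·|sin 108.4°| = 2.3141 m/s.

2.31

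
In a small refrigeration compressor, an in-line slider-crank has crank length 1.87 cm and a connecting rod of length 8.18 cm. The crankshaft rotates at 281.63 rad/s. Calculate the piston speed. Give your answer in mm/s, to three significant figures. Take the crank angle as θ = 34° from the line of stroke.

ω = 281.6 rad/s
For an in-line slider-crank, x = r cosθ + √(L² − r² sin²θ), so v = −rω sinθ·[1 + r cosθ/√(L² − r² sin²θ)].
With r = 0.0187 m, L = 0.0818 m, θ = 34°: √(L² − r² sin²θ) = 0.081129 m.
v = −0.0187·281.6·0.55919·[1 + 0.0187·0.82904/0.081129] = -3.5077 m/s.
|v| = 3.5077 m/s = 3507.7 mm/s.

3510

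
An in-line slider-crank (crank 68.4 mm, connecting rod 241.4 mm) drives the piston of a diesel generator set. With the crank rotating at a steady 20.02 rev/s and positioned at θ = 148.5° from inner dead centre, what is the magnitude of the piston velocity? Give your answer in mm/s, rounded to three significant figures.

ω = 2π·20 = 125.8 rad/s
For an in-line slider-crank, x = r cosθ + √(L² − r² sin²θ), so v = −rω sinθ·[1 + r cosθ/√(L² − r² sin²θ)].
With r = 0.0684 m, L = 0.2414 m, θ = 148.5°: √(L² − r² sin²θ) = 0.23874 m.
v = −0.0684·125.8·0.52250·[1 + 0.0684·-0.85264/0.23874] = -3.3974 m/s.
|v| = 3.3974 m/s = 3397.4 mm/s.

3400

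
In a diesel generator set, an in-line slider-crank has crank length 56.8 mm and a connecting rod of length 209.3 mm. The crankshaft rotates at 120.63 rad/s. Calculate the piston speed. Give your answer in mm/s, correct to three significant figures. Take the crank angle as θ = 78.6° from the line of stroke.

7090

ω = 120.6 rad/s
For an in-line slider-crank, x = r cosθ + √(L² − r² sin²θ), so v = −rω sinθ·[1 + r cosθ/√(L² − r² sin²θ)].
With r = 0.0568 m, L = 0.2093 m, θ = 78.6°: √(L² − r² sin²θ) = 0.20176 m.
v = −0.0568·120.6·0.98027·[1 + 0.0568·0.19766/0.20176] = -7.0904 m/s.
|v| = 7.0904 m/s = 7090.4 mm/s.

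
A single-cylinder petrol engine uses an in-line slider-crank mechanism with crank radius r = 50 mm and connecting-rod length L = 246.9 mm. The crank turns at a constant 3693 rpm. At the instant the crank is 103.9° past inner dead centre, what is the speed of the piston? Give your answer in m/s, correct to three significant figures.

ω = 2π·3693/60 = 386.7 rad/s
For an in-line slider-crank, x = r cosθ + √(L² − r² sin²θ), so v = −rω sinθ·[1 + r cosθ/√(L² − r² sin²θ)].
With r = 0.05 m, L = 0.2469 m, θ = 103.9°: √(L² − r² sin²θ) = 0.24208 m.
v = −0.05·386.7·0.97072·[1 + 0.05·-0.24023/0.24208] = -17.839 m/s.
|v| = 17.839 m/s.

17.8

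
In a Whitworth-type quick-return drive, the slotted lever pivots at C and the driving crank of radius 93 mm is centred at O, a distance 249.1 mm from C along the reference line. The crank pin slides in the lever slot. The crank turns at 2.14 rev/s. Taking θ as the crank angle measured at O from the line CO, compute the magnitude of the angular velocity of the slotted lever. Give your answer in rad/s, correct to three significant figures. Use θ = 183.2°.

7.97

ω = 13.45 rad/s (from 2.14 rev/s).
Crank pin A relative to C: A = (d + r cosθ, r sinθ); lever angle φ = atan2(r sinθ, d + r cosθ).
Differentiating tanφ: φ̇ = rω(d cosθ + r)/(d² + r² + 2dr cosθ).
d² + r² + 2dr cosθ = |CA|² = 0.0244395 m²;  d cosθ + r = -0.15571 m.
|ω_lever| = |0.093·13.45·-0.15571| / 0.0244395 = 7.9672 rad/s.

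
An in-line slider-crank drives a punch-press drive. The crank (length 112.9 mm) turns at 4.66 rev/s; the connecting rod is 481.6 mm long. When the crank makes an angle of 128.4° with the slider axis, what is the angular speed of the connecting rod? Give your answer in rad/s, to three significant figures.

4.34

ω = 29.28 rad/s (converted from 4.66 rev/s).
The rod makes angle φ with the slider axis where L sinφ = r sinθ; differentiating, L cosφ·φ̇ = r ω cosθ.
L cosφ = √(L² − r² sin²θ) = 0.4734 m.
|ω_rod| = r ω |cosθ| / √(L² − r² sin²θ) = 0.1129·29.28·0.62115/0.4734 = 4.3373 rad/s.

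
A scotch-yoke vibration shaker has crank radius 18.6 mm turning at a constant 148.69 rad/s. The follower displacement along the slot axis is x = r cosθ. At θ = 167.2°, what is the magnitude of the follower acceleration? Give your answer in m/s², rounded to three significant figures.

ω = 148.7 rad/s
x = r cosθ ⇒ ẍ = −rω² cosθ (ω constant).
|a| = rω²|cosθ| = 0.0186·(148.7)²·|cos 167.2°| = 401 m/s².

401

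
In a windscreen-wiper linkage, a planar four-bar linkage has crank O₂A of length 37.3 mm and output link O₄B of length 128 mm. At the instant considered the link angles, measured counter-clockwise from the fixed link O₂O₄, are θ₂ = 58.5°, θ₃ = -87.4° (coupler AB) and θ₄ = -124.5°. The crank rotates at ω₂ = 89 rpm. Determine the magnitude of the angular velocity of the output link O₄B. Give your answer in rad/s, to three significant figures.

2.52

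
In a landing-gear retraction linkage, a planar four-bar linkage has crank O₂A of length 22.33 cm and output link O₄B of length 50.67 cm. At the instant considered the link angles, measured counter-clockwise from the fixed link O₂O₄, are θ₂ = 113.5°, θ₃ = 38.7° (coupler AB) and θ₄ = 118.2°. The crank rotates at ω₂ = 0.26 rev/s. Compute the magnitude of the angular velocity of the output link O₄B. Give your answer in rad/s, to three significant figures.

ω₂ = 1.634 rad/s (from 0.26 rev/s).
Differentiating the loop-closure r₂e^{iθ₂}+r₃e^{iθ₃}=r₁+r₄e^{iθ₄} gives r₂ω₂e^{iθ₂}+r₃ω₃e^{iθ₃}=r₄ω₄e^{iθ₄}.
Eliminating the other unknown: ω₄ = r₂ω₂ sin(θ₂−θ₃) / [r₄ sin(θ₄−θ₃)].
Numerator sine = +0.96502; denominator sine = +0.98325.
Result = 0.2233·1.634·(+0.96502) / (0.5067·(+0.98325)) = +0.70658 rad/s; magnitude 0.70658 rad/s.

0.707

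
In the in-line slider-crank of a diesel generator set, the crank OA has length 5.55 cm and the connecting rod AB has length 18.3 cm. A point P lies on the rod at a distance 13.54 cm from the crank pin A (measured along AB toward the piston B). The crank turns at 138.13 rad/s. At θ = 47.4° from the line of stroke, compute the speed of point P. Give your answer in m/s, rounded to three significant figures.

6.66

ω = 138.1 rad/s.  Crank-pin speed |V_A| = rω = 7.6662 m/s, perpendicular to OA.
Rod angle: sinφ = −(r/L) sinθ ⇒ φ = -12.900°; ω_rod = −rω cosθ/√(L²−r²sin²θ) = -29.09 rad/s.
V_P = V_A + ω_rod × AP, with AP = 0.1354 m along the rod.
Components: V_Px = −rω sinθ − a·ω_rod·sinφ = -6.5224 m/s;  V_Py = rω cosθ + a·ω_rod·cosφ = +1.3497 m/s.
|V_P| = √(V_Px² + V_Py²) = 6.6606 m/s.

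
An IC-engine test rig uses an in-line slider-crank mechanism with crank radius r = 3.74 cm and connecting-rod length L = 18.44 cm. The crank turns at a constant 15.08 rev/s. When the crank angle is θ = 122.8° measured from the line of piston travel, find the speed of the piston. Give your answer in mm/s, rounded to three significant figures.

2650

ω = 2π·15.1 = 94.75 rad/s
For an in-line slider-crank, x = r cosθ + √(L² − r² sin²θ), so v = −rω sinθ·[1 + r cosθ/√(L² − r² sin²θ)].
With r = 0.0374 m, L = 0.1844 m, θ = 122.8°: √(L² − r² sin²θ) = 0.1817 m.
v = −0.0374·94.75·0.84057·[1 + 0.0374·-0.54171/0.1817] = -2.6466 m/s.
|v| = 2.6466 m/s = 2646.6 mm/s.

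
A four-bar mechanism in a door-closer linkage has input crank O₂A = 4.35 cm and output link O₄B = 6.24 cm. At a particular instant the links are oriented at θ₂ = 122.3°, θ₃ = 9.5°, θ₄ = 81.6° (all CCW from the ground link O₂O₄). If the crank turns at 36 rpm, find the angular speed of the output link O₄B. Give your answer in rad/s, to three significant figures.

ω₂ = 3.77 rad/s (from 36 rpm).
Differentiating the loop-closure r₂e^{iθ₂}+r₃e^{iθ₃}=r₁+r₄e^{iθ₄} gives r₂ω₂e^{iθ₂}+r₃ω₃e^{iθ₃}=r₄ω₄e^{iθ₄}.
Eliminating the other unknown: ω₄ = r₂ω₂ sin(θ₂−θ₃) / [r₄ sin(θ₄−θ₃)].
Numerator sine = +0.92186; denominator sine = +0.95159.
Result = 0.0435·3.77·(+0.92186) / (0.0624·(+0.95159)) = +2.546 rad/s; magnitude 2.546 rad/s.

2.55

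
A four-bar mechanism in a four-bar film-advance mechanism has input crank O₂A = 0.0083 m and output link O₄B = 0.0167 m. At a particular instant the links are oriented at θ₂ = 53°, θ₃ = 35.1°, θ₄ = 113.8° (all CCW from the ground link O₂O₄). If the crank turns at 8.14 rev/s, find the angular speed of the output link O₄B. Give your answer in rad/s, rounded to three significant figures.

7.97

ω₂ = 51.15 rad/s (from 8.14 rev/s).
Differentiating the loop-closure r₂e^{iθ₂}+r₃e^{iθ₃}=r₁+r₄e^{iθ₄} gives r₂ω₂e^{iθ₂}+r₃ω₃e^{iθ₃}=r₄ω₄e^{iθ₄}.
Eliminating the other unknown: ω₄ = r₂ω₂ sin(θ₂−θ₃) / [r₄ sin(θ₄−θ₃)].
Numerator sine = +0.30736; denominator sine = +0.98061.
Result = 0.0083·51.15·(+0.30736) / (0.0167·(+0.98061)) = +7.9673 rad/s; magnitude 7.9673 rad/s.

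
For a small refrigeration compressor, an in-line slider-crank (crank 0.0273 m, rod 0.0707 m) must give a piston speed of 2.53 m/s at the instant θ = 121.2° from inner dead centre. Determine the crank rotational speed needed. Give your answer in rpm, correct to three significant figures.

For an in-line slider-crank, |v_piston| = rω|sinθ|·[1 + r cosθ/√(L² − r² sin²θ)].
With r = 0.0273 m, L = 0.0707 m, θ = 121.2°: the bracketed kinematic factor |dx/dθ| = 0.018403 m.
ω = v/|dx/dθ| = 2.53/0.018403 = 137.48 rad/s.
N = 60ω/(2π) = 1312.8 rpm.

1310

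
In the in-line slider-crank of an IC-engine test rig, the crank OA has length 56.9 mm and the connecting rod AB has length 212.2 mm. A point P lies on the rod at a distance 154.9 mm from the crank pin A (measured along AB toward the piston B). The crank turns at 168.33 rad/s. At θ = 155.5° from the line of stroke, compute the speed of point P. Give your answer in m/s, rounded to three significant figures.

ω = 168.3 rad/s.  Crank-pin speed |V_A| = rω = 9.578 m/s, perpendicular to OA.
Rod angle: sinφ = −(r/L) sinθ ⇒ φ = -6.384°; ω_rod = −rω cosθ/√(L²−r²sin²θ) = +41.329 rad/s.
V_P = V_A + ω_rod × AP, with AP = 0.1549 m along the rod.
Components: V_Px = −rω sinθ − a·ω_rod·sinφ = -3.2601 m/s;  V_Py = rω cosθ + a·ω_rod·cosφ = -2.3535 m/s.
|V_P| = √(V_Px² + V_Py²) = 4.0208 m/s.

4.02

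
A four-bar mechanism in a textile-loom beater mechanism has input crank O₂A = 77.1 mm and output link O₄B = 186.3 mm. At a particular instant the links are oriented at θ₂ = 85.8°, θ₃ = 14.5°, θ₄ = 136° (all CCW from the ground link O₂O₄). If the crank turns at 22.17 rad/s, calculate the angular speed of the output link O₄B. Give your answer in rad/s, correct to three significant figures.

ω₂ = 22.17 rad/s
Differentiating the loop-closure r₂e^{iθ₂}+r₃e^{iθ₃}=r₁+r₄e^{iθ₄} gives r₂ω₂e^{iθ₂}+r₃ω₃e^{iθ₃}=r₄ω₄e^{iθ₄}.
Eliminating the other unknown: ω₄ = r₂ω₂ sin(θ₂−θ₃) / [r₄ sin(θ₄−θ₃)].
Numerator sine = +0.94721; denominator sine = +0.85264.
Result = 0.0771·22.17·(+0.94721) / (0.1863·(+0.85264)) = +10.193 rad/s; magnitude 10.193 rad/s.

10.2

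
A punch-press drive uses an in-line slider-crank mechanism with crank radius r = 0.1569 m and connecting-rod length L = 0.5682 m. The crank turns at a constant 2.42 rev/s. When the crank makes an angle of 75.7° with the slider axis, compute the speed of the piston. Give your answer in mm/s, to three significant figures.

ω = 2π·2.42 = 15.21 rad/s
For an in-line slider-crank, x = r cosθ + √(L² − r² sin²θ), so v = −rω sinθ·[1 + r cosθ/√(L² − r² sin²θ)].
With r = 0.1569 m, L = 0.5682 m, θ = 75.7°: √(L² − r² sin²θ) = 0.54748 m.
v = −0.1569·15.21·0.96902·[1 + 0.1569·0.24700/0.54748] = -2.4754 m/s.
|v| = 2.4754 m/s = 2475.4 mm/s.

2480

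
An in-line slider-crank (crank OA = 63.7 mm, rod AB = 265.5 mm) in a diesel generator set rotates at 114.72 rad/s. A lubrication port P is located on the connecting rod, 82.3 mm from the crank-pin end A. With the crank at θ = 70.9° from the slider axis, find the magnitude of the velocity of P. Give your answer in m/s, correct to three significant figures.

7.27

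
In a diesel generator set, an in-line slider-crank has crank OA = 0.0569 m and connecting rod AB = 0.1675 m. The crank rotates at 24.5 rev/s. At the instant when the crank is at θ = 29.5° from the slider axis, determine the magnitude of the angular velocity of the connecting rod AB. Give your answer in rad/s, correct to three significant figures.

ω = 153.9 rad/s (converted from 24.5 rev/s).
The rod makes angle φ with the slider axis where L sinφ = r sinθ; differentiating, L cosφ·φ̇ = r ω cosθ.
L cosφ = √(L² − r² sin²θ) = 0.16514 m.
|ω_rod| = r ω |cosθ| / √(L² − r² sin²θ) = 0.0569·153.9·0.87036/0.16514 = 46.164 rad/s.

46.2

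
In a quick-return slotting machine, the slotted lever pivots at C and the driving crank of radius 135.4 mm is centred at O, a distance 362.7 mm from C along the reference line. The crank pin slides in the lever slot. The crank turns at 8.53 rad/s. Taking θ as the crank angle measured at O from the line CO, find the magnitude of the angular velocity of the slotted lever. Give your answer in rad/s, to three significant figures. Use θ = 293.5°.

1.71

ω = 8.53 rad/s
Crank pin A relative to C: A = (d + r cosθ, r sinθ); lever angle φ = atan2(r sinθ, d + r cosθ).
Differentiating tanφ: φ̇ = rω(d cosθ + r)/(d² + r² + 2dr cosθ).
d² + r² + 2dr cosθ = |CA|² = 0.189049 m²;  d cosθ + r = +0.28003 m.
|ω_lever| = |0.1354·8.53·+0.28003| / 0.189049 = 1.7108 rad/s.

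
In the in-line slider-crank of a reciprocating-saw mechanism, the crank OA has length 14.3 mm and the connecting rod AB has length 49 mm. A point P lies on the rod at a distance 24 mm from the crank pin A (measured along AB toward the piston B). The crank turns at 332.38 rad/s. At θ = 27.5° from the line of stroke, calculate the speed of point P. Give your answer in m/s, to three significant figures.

3.28

ω = 332.4 rad/s.  Crank-pin speed |V_A| = rω = 4.753 m/s, perpendicular to OA.
Rod angle: sinφ = −(r/L) sinθ ⇒ φ = -7.744°; ω_rod = −rω cosθ/√(L²−r²sin²θ) = -86.833 rad/s.
V_P = V_A + ω_rod × AP, with AP = 0.024 m along the rod.
Components: V_Px = −rω sinθ − a·ω_rod·sinφ = -2.4755 m/s;  V_Py = rω cosθ + a·ω_rod·cosφ = +2.151 m/s.
|V_P| = √(V_Px² + V_Py²) = 3.2795 m/s.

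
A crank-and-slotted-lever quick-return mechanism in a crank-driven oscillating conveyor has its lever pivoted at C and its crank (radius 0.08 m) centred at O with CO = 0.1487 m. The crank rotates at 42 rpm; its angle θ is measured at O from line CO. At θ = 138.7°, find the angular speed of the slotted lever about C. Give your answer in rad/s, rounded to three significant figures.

ω = 4.398 rad/s (from 42 rpm).
Crank pin A relative to C: A = (d + r cosθ, r sinθ); lever angle φ = atan2(r sinθ, d + r cosθ).
Differentiating tanφ: φ̇ = rω(d cosθ + r)/(d² + r² + 2dr cosθ).
d² + r² + 2dr cosθ = |CA|² = 0.0106376 m²;  d cosθ + r = -0.031713 m.
|ω_lever| = |0.08·4.398·-0.031713| / 0.0106376 = 1.049 rad/s.

1.05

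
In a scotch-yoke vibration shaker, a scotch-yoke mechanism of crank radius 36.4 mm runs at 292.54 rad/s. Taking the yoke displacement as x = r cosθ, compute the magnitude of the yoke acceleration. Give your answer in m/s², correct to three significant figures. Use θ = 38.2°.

2450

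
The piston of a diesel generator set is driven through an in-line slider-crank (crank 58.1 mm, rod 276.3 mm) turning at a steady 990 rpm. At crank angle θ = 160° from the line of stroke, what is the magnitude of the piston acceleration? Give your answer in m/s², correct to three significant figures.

ω = 2π·990/60 = 103.7 rad/s
x(θ) = r cosθ + √(L² − r² sin²θ); with ω constant, a = ω²·d²x/dθ².
d²x/dθ² = −r cosθ − r²(cos2θ)/√u − r⁴ sin²2θ/(4u^{3/2}),  u = L² − r² sin²θ = 0.0759468 m².
Substituting r = 0.0581 m, L = 0.2763 m, θ = 160°: d²x/dθ² = +0.045157 m.
a = ω²·d²x/dθ² = (103.7)²·(+0.045157) = +485.34 m/s²;  |a| = 485.34 m/s².

485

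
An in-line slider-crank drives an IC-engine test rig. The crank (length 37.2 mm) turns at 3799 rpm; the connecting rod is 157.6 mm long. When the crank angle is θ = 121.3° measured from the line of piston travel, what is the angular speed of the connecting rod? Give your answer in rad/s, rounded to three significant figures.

49.8

ω = 397.8 rad/s (converted from 3799 rpm).
The rod makes angle φ with the slider axis where L sinφ = r sinθ; differentiating, L cosφ·φ̇ = r ω cosθ.
L cosφ = √(L² − r² sin²θ) = 0.15436 m.
|ω_rod| = r ω |cosθ| / √(L² − r² sin²θ) = 0.0372·397.8·0.51952/0.15436 = 49.809 rad/s.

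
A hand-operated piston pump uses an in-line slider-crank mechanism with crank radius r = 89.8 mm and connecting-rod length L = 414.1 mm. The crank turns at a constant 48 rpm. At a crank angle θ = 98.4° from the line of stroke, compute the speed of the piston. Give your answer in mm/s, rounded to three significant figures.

ω = 2π·48/60 = 5.027 rad/s
For an in-line slider-crank, x = r cosθ + √(L² − r² sin²θ), so v = −rω sinθ·[1 + r cosθ/√(L² − r² sin²θ)].
With r = 0.0898 m, L = 0.4141 m, θ = 98.4°: √(L² − r² sin²θ) = 0.40446 m.
v = −0.0898·5.027·0.98927·[1 + 0.0898·-0.14608/0.40446] = -0.43206 m/s.
|v| = 0.43206 m/s = 432.06 mm/s.

432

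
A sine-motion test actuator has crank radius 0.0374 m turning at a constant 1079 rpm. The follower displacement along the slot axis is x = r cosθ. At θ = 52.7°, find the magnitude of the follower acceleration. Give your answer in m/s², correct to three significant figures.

289

ω = 113 rad/s (from 1079 rpm).
x = r cosθ ⇒ ẍ = −rω² cosθ (ω constant).
|a| = rω²|cosθ| = 0.0374·(113)²·|cos 52.7°| = 289.36 m/s².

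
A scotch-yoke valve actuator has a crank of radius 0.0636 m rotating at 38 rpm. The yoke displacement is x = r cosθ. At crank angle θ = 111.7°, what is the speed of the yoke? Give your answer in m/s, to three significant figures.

ω = 3.979 rad/s (from 38 rpm).
x = r cosθ ⇒ ẋ = −rω sinθ.
|v| = rω|sinθ| = 0.0636·3.979·|sin 111.7°| = 0.23515 m/s.

0.235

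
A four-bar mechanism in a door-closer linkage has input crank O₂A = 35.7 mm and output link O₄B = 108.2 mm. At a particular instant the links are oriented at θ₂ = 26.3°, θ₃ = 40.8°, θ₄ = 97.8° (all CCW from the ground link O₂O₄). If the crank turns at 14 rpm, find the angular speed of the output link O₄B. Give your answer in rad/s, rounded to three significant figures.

0.144

ω₂ = 1.466 rad/s (from 14 rpm).
Differentiating the loop-closure r₂e^{iθ₂}+r₃e^{iθ₃}=r₁+r₄e^{iθ₄} gives r₂ω₂e^{iθ₂}+r₃ω₃e^{iθ₃}=r₄ω₄e^{iθ₄}.
Eliminating the other unknown: ω₄ = r₂ω₂ sin(θ₂−θ₃) / [r₄ sin(θ₄−θ₃)].
Numerator sine = -0.25038; denominator sine = +0.83867.
Result = 0.0357·1.466·(-0.25038) / (0.1082·(+0.83867)) = -0.14441 rad/s; magnitude 0.14441 rad/s.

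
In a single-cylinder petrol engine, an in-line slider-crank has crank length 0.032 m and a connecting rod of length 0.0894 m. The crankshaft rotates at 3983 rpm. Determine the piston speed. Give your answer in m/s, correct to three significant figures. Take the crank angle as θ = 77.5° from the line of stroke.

ω = 2π·3983/60 = 417.1 rad/s
For an in-line slider-crank, x = r cosθ + √(L² − r² sin²θ), so v = −rω sinθ·[1 + r cosθ/√(L² − r² sin²θ)].
With r = 0.032 m, L = 0.0894 m, θ = 77.5°: √(L² − r² sin²θ) = 0.083764 m.
v = −0.032·417.1·0.97630·[1 + 0.032·0.21644/0.083764] = -14.108 m/s.
|v| = 14.108 m/s.

14.1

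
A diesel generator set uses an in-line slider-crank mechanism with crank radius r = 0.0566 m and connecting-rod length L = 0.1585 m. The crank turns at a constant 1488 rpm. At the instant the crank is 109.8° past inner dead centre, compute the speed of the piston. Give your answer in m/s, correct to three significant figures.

7.23

ω = 2π·1488/60 = 155.8 rad/s
For an in-line slider-crank, x = r cosθ + √(L² − r² sin²θ), so v = −rω sinθ·[1 + r cosθ/√(L² − r² sin²θ)].
With r = 0.0566 m, L = 0.1585 m, θ = 109.8°: √(L² − r² sin²θ) = 0.14929 m.
v = −0.0566·155.8·0.94088·[1 + 0.0566·-0.33874/0.14929] = -7.2325 m/s.
|v| = 7.2325 m/s.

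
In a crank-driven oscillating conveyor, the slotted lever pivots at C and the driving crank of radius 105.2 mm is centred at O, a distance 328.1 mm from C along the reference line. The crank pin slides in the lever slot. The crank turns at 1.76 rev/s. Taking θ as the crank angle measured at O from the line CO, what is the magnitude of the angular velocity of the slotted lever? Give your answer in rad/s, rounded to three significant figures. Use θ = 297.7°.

1.99

ω = 11.06 rad/s (from 1.76 rev/s).
Crank pin A relative to C: A = (d + r cosθ, r sinθ); lever angle φ = atan2(r sinθ, d + r cosθ).
Differentiating tanφ: φ̇ = rω(d cosθ + r)/(d² + r² + 2dr cosθ).
d² + r² + 2dr cosθ = |CA|² = 0.150806 m²;  d cosθ + r = +0.25771 m.
|ω_lever| = |0.1052·11.06·+0.25771| / 0.150806 = 1.9881 rad/s.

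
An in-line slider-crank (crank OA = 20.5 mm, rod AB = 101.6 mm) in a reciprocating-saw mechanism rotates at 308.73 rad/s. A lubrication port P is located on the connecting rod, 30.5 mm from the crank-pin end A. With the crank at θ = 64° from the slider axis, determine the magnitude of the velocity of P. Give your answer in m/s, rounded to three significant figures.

6.16

ω = 308.7 rad/s.  Crank-pin speed |V_A| = rω = 6.329 m/s, perpendicular to OA.
Rod angle: sinφ = −(r/L) sinθ ⇒ φ = -10.448°; ω_rod = −rω cosθ/√(L²−r²sin²θ) = -27.768 rad/s.
V_P = V_A + ω_rod × AP, with AP = 0.0305 m along the rod.
Components: V_Px = −rω sinθ − a·ω_rod·sinφ = -5.842 m/s;  V_Py = rω cosθ + a·ω_rod·cosφ = +1.9416 m/s.
|V_P| = √(V_Px² + V_Py²) = 6.1562 m/s.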